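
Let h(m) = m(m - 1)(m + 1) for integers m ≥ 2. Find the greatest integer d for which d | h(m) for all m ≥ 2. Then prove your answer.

Computing the first values: h(2) = 6 and h(3) = 24; gcd(6, 24) = 6, so d ≤ 6.
We prove 6 | m(m - 1)(m + 1) for all m ≥ 2 by induction on m.
When m = 2: h(2) = 6 = 6·(1), so 6 | h(2).
Inductive step: suppose the statement holds for some j ≥ 2, i.e. 6 | h(j). Then
h(j+1) − h(j) = j·(j+1)·(j+2) − (j-1)·j·(j+1) = j·(j+1)·[(j+2) − (j-1)] = 3·j·(j+1). The product of 2 consecutive integers is divisible by (2)! = 2, so h(j+1) − h(j) is divisible by 3·2 = 6. By the inductive hypothesis 6 | h(j), hence 6 | h(j+1).
Hence, by induction on m, the claim holds for every m ≥ 2.
Therefore the largest such d is 6.

d = 6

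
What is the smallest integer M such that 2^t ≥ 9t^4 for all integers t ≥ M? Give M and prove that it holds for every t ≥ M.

M = 21

At t = 20: 1048576 < 1440000, so the inequality fails and M ≥ 21. We prove 2^t ≥ 9t^4 for all t ≥ 21.
When t = 21: 2^t = 2097152 and 9t^4 = 1750329, so 2097152 ≥ 1750329.
Inductive step: suppose the statement holds for some r ≥ 21, so 2^r ≥ 9r^4.
Then 2^(r + 1) = 2·(2^r) ≥ 2·(9r^4).
Also, for r ≥ 21 we have 2·(9r^4) ≥ 9(r+1)^4, since 2 ≥ (1 + 1/r)^4 for all r ≥ 21.
Combining, 2^(r + 1) ≥ 9(r+1)^4.
This completes the induction.
Hence the smallest such M is 21.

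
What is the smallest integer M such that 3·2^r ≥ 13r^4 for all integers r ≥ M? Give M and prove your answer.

At r = 19: 1572864 < 1694173, so the inequality fails and M ≥ 20. We prove 3·2^r ≥ 13r^4 for all r ≥ 20.
For the base case r = 20: 3·2^r = 3145728 and 13r^4 = 2080000, so 3145728 ≥ 2080000.
For the inductive step, assume it holds for an arbitrary i ≥ 20, so 3·2^i ≥ 13i^4.
Then 3·2^(i + 1) = 2·(3·2^i) ≥ 2·(13i^4).
Also, for i ≥ 20 we have 2·(13i^4) ≥ 13(i+1)^4, since 2 ≥ (1 + 1/i)^4 for all i ≥ 20.
Combining, 3·2^(i + 1) ≥ 13(i+1)^4.
By induction, the statement is established for all r ≥ 20.
Hence the smallest such M is 20.

M = 20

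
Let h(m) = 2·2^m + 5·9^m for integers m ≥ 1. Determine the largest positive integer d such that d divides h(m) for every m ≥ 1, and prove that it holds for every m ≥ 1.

Computing the first values: h(1) = 49 and h(2) = 413; gcd(49, 413) = 7, so d ≤ 7.
We prove 7 | 2·2^m + 5·9^m for all m ≥ 1 by induction on m.
Base case (m = 1): h(1) = 49 = 7·(7), so 7 | h(1).
Inductive step: suppose the statement holds for some p ≥ 1, i.e. 7 | h(p). Then
h(p+1) − 9·h(p) = (2·2^(p+1) + 5·9^(p+1)) − 9·(2·2^p + 5·9^p) = (2)·2^p·(2 − 9) = (-14)·2^p. Since 7 | h(p) by the inductive hypothesis, 7 | 9·h(p); and 7 | -14 since -14 = 7·-2. Therefore 7 | h(p+1).
Hence, by induction on m, the claim holds for every m ≥ 1.
Therefore the largest such d is 7.

d = 7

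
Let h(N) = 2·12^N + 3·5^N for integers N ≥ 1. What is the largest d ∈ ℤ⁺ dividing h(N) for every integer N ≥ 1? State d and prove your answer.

d = 3

Computing the first values: h(1) = 39 and h(2) = 363; gcd(39, 363) = 3, so d ≤ 3.
We prove 3 | 2·12^N + 3·5^N for all N ≥ 1 by induction on N.
When N = 1: h(1) = 39 = 3·(13), so 3 | h(1).
Suppose the result is true for N = p, i.e. 3 | h(p). Then
h(p+1) − 12·h(p) = (2·12^(p+1) + 3·5^(p+1)) − 12·(2·12^p + 3·5^p) = (3)·5^p·(5 − 12) = (-21)·5^p. Since 3 | h(p) by the inductive hypothesis, 3 | 12·h(p); and 3 | -21 since -21 = 3·-7. Therefore 3 | h(p+1).
By the principle of mathematical induction, the result holds for all N ≥ 1.
Therefore the largest such d is 3.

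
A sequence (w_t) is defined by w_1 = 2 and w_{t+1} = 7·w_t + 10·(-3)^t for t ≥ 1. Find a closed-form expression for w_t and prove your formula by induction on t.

Computing the first terms: w_1 = 2, w_2 = -16, w_3 = -22. This suggests w_t = -(-3)^t - 7^(t - 1).
Base step (t = 1): the formula gives 2 = 2 = w_1.
Suppose the result is true for t = k, so w_k = -(-3)^k - 7^(k - 1).
Then w_{k+1} = 7·w_k + 10·(-3)^k = 7·(-(-3)^k - 7^(k - 1)) + 10·(-3)^k = -(-3)^(k + 1) - 7^k = -(-3)^(k+1) - 7^((k+1) - 1),
which is the claimed formula at t = k+1.
By induction, the statement is established for all t ≥ 1.

w_t = -(-3)^t - 7^(t - 1)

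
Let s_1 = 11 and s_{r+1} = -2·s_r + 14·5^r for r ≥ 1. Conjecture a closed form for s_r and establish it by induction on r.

s_r = (-2)^(r - 1) + 2·5^r

Computing the first terms: s_1 = 11, s_2 = 48, s_3 = 254. This suggests s_r = (-2)^(r - 1) + 2·5^r.
Base step (r = 1): the formula gives 11 = 11 = s_1.
Suppose the result is true for r = j, so s_j = (-2)^(j - 1) + 2·5^j.
Then s_{j+1} = -2·s_j + 14·5^j = -2·((-2)^(j - 1) + 2·5^j) + 14·5^j = (-2)^j + 2·5^(j + 1) = (-2)^((j+1) - 1) + 2·5^(j+1),
which is the claimed formula at r = j+1.
By the principle of mathematical induction, the result holds for all r ≥ 1.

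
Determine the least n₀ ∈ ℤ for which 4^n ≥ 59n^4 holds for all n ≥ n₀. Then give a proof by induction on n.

n₀ = 10

At n = 9: 262144 < 387099, so the inequality fails and n₀ ≥ 10. We prove 4^n ≥ 59n^4 for all n ≥ 10.
Base case (n = 10): 4^n = 1048576 and 59n^4 = 590000, so 1048576 ≥ 590000.
Inductive step: suppose the statement holds for some j ≥ 10, so 4^j ≥ 59j^4.
Then 4^(j + 1) = 4·(4^j) ≥ 4·(59j^4).
Also, for j ≥ 10 we have 4·(59j^4) ≥ 59(j+1)^4, since 4 ≥ (1 + 1/j)^4 for all j ≥ 10.
Combining, 4^(j + 1) ≥ 59(j+1)^4.
By the principle of mathematical induction, the result holds for all n ≥ 10.
Hence the smallest such n₀ is 10.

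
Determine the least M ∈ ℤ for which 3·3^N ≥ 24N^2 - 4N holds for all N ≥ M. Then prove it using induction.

M = 5

At N = 4: 243 < 368, so the inequality fails and M ≥ 5. We prove 3·3^N ≥ 24N^2 - 4N for all N ≥ 5.
For the base case N = 5: 3·3^N = 729 and 24N^2 - 4N = 580, so 729 ≥ 580.
Inductive step: suppose the statement holds for some i ≥ 5, so 3·3^i ≥ 24i^2 - 4i.
Then 3·3^(i + 1) = 3·(3·3^i) ≥ 3·(24i^2 - 4i).
Also, for i ≥ 5 we have 3·(24i^2 - 4i) ≥ 24(i+1)^2 - 4(i+1), since 3·(24i^2 - 4i) − (24(i+1)^2 - 4(i+1)) = 48i^2 - 56i - 20, which is nonnegative for all i ≥ 5.
Combining, 3·3^(i + 1) ≥ 24(i+1)^2 - 4(i+1).
By induction, the statement is established for all N ≥ 5.
Hence the smallest such M is 5.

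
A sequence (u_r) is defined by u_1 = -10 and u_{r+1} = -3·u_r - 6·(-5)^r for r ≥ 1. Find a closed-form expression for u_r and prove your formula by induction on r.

u_r = 5(-3)^(r - 1) + 3(-5)^r

Computing the first terms: u_1 = -10, u_2 = 60, u_3 = -330. This suggests u_r = 5(-3)^(r - 1) + 3(-5)^r.
When r = 1: the formula gives -10 = -10 = u_1.
Inductive step: assume the claim holds for r = m, so u_m = 5(-3)^(m - 1) + 3(-5)^m.
Then u_{m+1} = -3·u_m - 6·(-5)^m = -3·(5(-3)^(m - 1) + 3(-5)^m) - 6·(-5)^m = 5(-3)^m + 3(-5)^(m + 1) = 5(-3)^((m+1) - 1) + 3(-5)^(m+1),
which is the claimed formula at r = m+1.
By the principle of mathematical induction, the result holds for all r ≥ 1.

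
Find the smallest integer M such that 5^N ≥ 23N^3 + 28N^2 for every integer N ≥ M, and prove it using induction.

At N = 5: 3125 < 3575, so the inequality fails and M ≥ 6. We prove 5^N ≥ 23N^3 + 28N^2 for all N ≥ 6.
For the base case N = 6: 5^N = 15625 and 23N^3 + 28N^2 = 5976, so 15625 ≥ 5976.
Suppose the result is true for N = i, so 5^i ≥ 23i^3 + 28i^2.
Then 5^(i + 1) = 5·(5^i) ≥ 5·(23i^3 + 28i^2).
Also, for i ≥ 6 we have 5·(23i^3 + 28i^2) ≥ 23(i+1)^3 + 28(i+1)^2, since 5·(23i^3 + 28i^2) − (23(i+1)^3 + 28(i+1)^2) = 92i^3 + 43i^2 - 125i - 51, which is nonnegative for all i ≥ 6.
Combining, 5^(i + 1) ≥ 23(i+1)^3 + 28(i+1)^2.
Hence, by induction on N, the claim holds for every N ≥ 6.
Hence the smallest such M is 6.

M = 6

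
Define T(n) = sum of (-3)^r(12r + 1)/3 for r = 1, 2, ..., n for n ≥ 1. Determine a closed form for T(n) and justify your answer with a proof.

T(n) = (-3)^n(3n + 1) - 1

We claim T(n) = (-3)^n(3n + 1) - 1 for all n ≥ 1.
For the base case n = 1: T(1) = -13, and the closed form gives -13. They agree.
For the inductive step, assume it holds for an arbitrary r ≥ 1, so T(r) = (-3)^r(3r + 1) - 1.
Then T(r+1) = T(r) + ((-3)^r(-12r - 13)) = ((-3)^r(3r + 1) - 1) + ((-3)^r(-12r - 13)).
Simplifying, T(r+1) = -9(-3)^r·r - 12(-3)^r - 1 = (-3)^(r+1)(3(r+1) + 1) - 1,
which is the closed form with n = r+1.
This completes the induction.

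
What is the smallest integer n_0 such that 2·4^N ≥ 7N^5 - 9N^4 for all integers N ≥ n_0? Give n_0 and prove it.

At N = 8: 131072 < 192512, so the inequality fails and n_0 ≥ 9. We prove 2·4^N ≥ 7N^5 - 9N^4 for all N ≥ 9.
When N = 9: 2·4^N = 524288 and 7N^5 - 9N^4 = 354294, so 524288 ≥ 354294.
Inductive step: assume the claim holds for N = i, so 2·4^i ≥ 7i^5 - 9i^4.
Then 2·4^(i + 1) = 4·(2·4^i) ≥ 4·(7i^5 - 9i^4).
Also, for i ≥ 9 we have 4·(7i^5 - 9i^4) ≥ 7(i+1)^5 - 9(i+1)^4, since 4·(7i^5 - 9i^4) − (7(i+1)^5 - 9(i+1)^4) = 21i^5 - 62i^4 - 34i^3 - 16i^2 + i + 2, which is nonnegative for all i ≥ 9.
Combining, 2·4^(i + 1) ≥ 7(i+1)^5 - 9(i+1)^4.
By induction, the statement is established for all N ≥ 9.
Hence the smallest such n_0 is 9.

n_0 = 9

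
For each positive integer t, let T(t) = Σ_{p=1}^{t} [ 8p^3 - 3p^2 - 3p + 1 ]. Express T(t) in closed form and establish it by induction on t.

T(t) = t(2t + 1)(t^2 + t - 1)

We claim T(t) = t(2t + 1)(t^2 + t - 1) for all t ≥ 1.
Base case (t = 1): T(1) = 3, and the closed form gives 3. They agree.
Inductive step: suppose the statement holds for some p ≥ 1, so T(p) = p(2p^3 + 3p^2 - p - 1).
Then T(p+1) = T(p) + (8p^3 + 21p^2 + 15p + 3) = (p(2p^3 + 3p^2 - p - 1)) + (8p^3 + 21p^2 + 15p + 3).
Simplifying, T(p+1) = (p + 1)(2p + 3)(p^2 + 3p + 1) = (p+1)(2(p+1) + 1)((p+1)^2 + (p+1) - 1),
which is the closed form with t = p+1.
By the principle of mathematical induction, the result holds for all t ≥ 1.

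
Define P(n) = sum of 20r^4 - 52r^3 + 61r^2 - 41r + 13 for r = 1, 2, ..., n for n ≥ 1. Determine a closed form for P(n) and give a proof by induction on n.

We claim P(n) = n(4n^4 - 3n^3 + n^2 - 3n + 2) for all n ≥ 1.
Base case (n = 1): P(1) = 1, and the closed form gives 1. They agree.
Suppose the result is true for n = r, so P(r) = r(4r^4 - 3r^3 + r^2 - 3r + 2).
Then P(r+1) = P(r) + (20r^4 + 28r^3 + 25r^2 + 5r + 1) = (r(4r^4 - 3r^3 + r^2 - 3r + 2)) + (20r^4 + 28r^3 + 25r^2 + 5r + 1).
Simplifying, P(r+1) = (r + 1)(4r^4 + 13r^3 + 16r^2 + 6r + 1) = (r+1)(4(r+1)^4 - 3(r+1)^3 + (r+1)^2 - 3(r+1) + 2),
which is the closed form with n = r+1.
This completes the induction.

P(n) = n(4n^4 - 3n^3 + n^2 - 3n + 2)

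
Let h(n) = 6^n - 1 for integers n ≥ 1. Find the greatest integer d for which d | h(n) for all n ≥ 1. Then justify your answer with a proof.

Computing the first values: h(1) = 5 and h(2) = 35; gcd(5, 35) = 5, so d ≤ 5.
We prove 5 | 6^n - 1 for all n ≥ 1 by induction on n.
When n = 1: h(1) = 5 = 5·(1), so 5 | h(1).
For the inductive step, assume it holds for an arbitrary j ≥ 1, i.e. 5 | h(j). Then
6^{j+1} − 1^{j+1} = 6·6^j − 1·1^j = 6·(6^j − 1^j) + (5)·1^j. The first term is divisible by 5 by the inductive hypothesis, and the second term (5)·1^j is divisible by 5 since 5 | 5. Hence 5 | h(j+1).
By induction, the statement is established for all n ≥ 1.
Therefore the largest such d is 5.

d = 5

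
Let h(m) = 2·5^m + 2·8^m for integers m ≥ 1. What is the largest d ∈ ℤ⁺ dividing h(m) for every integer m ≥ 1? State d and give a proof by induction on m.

d = 2

Computing the first values: h(1) = 26 and h(2) = 178; gcd(26, 178) = 2, so d ≤ 2.
We prove 2 | 2·5^m + 2·8^m for all m ≥ 1 by induction on m.
For the base case m = 1: h(1) = 26 = 2·(13), so 2 | h(1).
For the inductive step, assume it holds for an arbitrary j ≥ 1, i.e. 2 | h(j). Then
h(j+1) − 8·h(j) = (2·5^(j+1) + 2·8^(j+1)) − 8·(2·5^j + 2·8^j) = (2)·5^j·(5 − 8) = (-6)·5^j. Since 2 | h(j) by the inductive hypothesis, 2 | 8·h(j); and 2 | -6 since -6 = 2·-3. Therefore 2 | h(j+1).
Hence, by induction on m, the claim holds for every m ≥ 1.
Therefore the largest such d is 2.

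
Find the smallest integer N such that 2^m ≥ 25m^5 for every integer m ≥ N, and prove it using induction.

At m = 28: 268435456 < 430259200, so the inequality fails and N ≥ 29. We prove 2^m ≥ 25m^5 for all m ≥ 29.
When m = 29: 2^m = 536870912 and 25m^5 = 512778725, so 536870912 ≥ 512778725.
Inductive step: suppose the statement holds for some i ≥ 29, so 2^i ≥ 25i^5.
Then 2^(i + 1) = 2·(2^i) ≥ 2·(25i^5).
Also, for i ≥ 29 we have 2·(25i^5) ≥ 25(i+1)^5, since 2 ≥ (1 + 1/i)^5 for all i ≥ 29.
Combining, 2^(i + 1) ≥ 25(i+1)^5.
By the principle of mathematical induction, the result holds for all m ≥ 29.
Hence the smallest such N is 29.

N = 29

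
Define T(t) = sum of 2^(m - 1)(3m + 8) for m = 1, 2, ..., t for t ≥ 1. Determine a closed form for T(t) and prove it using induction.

We claim T(t) = 2^t(3t + 5) - 5 for all t ≥ 1.
Base step (t = 1): T(1) = 11, and the closed form gives 11. They agree.
Inductive step: suppose the statement holds for some m ≥ 1, so T(m) = 2^m(3m + 5) - 5.
Then T(m+1) = T(m) + (2^m(3m + 11)) = (2^m(3m + 5) - 5) + (2^m(3m + 11)).
Simplifying, T(m+1) = 6·2^m·m + 16·2^m - 5 = 2^(m+1)(3(m+1) + 5) - 5,
which is the closed form with t = m+1.
By the principle of mathematical induction, the result holds for all t ≥ 1.

T(t) = 2^t(3t + 5) - 5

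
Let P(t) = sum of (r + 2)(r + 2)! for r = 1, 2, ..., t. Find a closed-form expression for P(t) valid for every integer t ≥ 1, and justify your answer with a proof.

P(t) = (t + 3)! - 6

We claim P(t) = (t + 3)! - 6 for all t ≥ 1.
When t = 1: P(1) = 18, and the closed form gives 18. They agree.
Suppose the result is true for t = r, so P(r) = (r + 3)! - 6.
Then P(r+1) = P(r) + ((r + 3)(r + 3)!) = ((r + 3)! - 6) + ((r + 3)(r + 3)!).
Simplifying, P(r+1) = ((r+1) + 3)! - 6,
which is the closed form with t = r+1.
By the principle of mathematical induction, the result holds for all t ≥ 1.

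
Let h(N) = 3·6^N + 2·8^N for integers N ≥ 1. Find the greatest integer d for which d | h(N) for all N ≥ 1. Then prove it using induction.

Computing the first values: h(1) = 34 and h(2) = 236; gcd(34, 236) = 2, so d ≤ 2.
We prove 2 | 3·6^N + 2·8^N for all N ≥ 1 by induction on N.
Base case (N = 1): h(1) = 34 = 2·(17), so 2 | h(1).
For the inductive step, assume it holds for an arbitrary r ≥ 1, i.e. 2 | h(r). Then
h(r+1) − 8·h(r) = (3·6^(r+1) + 2·8^(r+1)) − 8·(3·6^r + 2·8^r) = (3)·6^r·(6 − 8) = (-6)·6^r. Since 2 | h(r) by the inductive hypothesis, 2 | 8·h(r); and 2 | -6 since -6 = 2·-3. Therefore 2 | h(r+1).
By induction, the statement is established for all N ≥ 1.
Therefore the largest such d is 2.

d = 2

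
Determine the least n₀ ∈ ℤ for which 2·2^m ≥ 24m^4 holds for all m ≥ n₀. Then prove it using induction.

At m = 21: 4194304 < 4667544, so the inequality fails and n₀ ≥ 22. We prove 2·2^m ≥ 24m^4 for all m ≥ 22.
Base case (m = 22): 2·2^m = 8388608 and 24m^4 = 5622144, so 8388608 ≥ 5622144.
Inductive step: assume the claim holds for m = p, so 2·2^p ≥ 24p^4.
Then 2·2^(p + 1) = 2·(2·2^p) ≥ 2·(24p^4).
Also, for p ≥ 22 we have 2·(24p^4) ≥ 24(p+1)^4, since 2 ≥ (1 + 1/p)^4 for all p ≥ 22.
Combining, 2·2^(p + 1) ≥ 24(p+1)^4.
This completes the induction.
Hence the smallest such n₀ is 22.

n₀ = 22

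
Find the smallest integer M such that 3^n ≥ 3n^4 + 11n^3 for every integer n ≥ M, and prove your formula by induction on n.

M = 10

At n = 9: 19683 < 27702, so the inequality fails and M ≥ 10. We prove 3^n ≥ 3n^4 + 11n^3 for all n ≥ 10.
For the base case n = 10: 3^n = 59049 and 3n^4 + 11n^3 = 41000, so 59049 ≥ 41000.
Suppose the result is true for n = r, so 3^r ≥ 3r^4 + 11r^3.
Then 3^(r + 1) = 3·(3^r) ≥ 3·(3r^4 + 11r^3).
Also, for r ≥ 10 we have 3·(3r^4 + 11r^3) ≥ 3(r+1)^4 + 11(r+1)^3, since 3·(3r^4 + 11r^3) − (3(r+1)^4 + 11(r+1)^3) = 6r^4 + 10r^3 - 51r^2 - 45r - 14, which is nonnegative for all r ≥ 10.
Combining, 3^(r + 1) ≥ 3(r+1)^4 + 11(r+1)^3.
By induction, the statement is established for all n ≥ 10.
Hence the smallest such M is 10.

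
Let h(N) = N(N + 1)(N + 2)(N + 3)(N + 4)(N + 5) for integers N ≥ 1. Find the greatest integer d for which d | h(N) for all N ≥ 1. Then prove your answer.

d = 720

Computing the first values: h(1) = 720 and h(2) = 5040; gcd(720, 5040) = 720, so d ≤ 720.
We prove 720 | N(N + 1)(N + 2)(N + 3)(N + 4)(N + 5) for all N ≥ 1 by induction on N.
Base step (N = 1): h(1) = 720 = 720·(1), so 720 | h(1).
Inductive step: suppose the statement holds for some r ≥ 1, i.e. 720 | h(r). Then
h(r+1) − h(r) = (r+1)·(r+2)·(r+3)·(r+4)·(r+5)·(r+6) − r·(r+1)·(r+2)·(r+3)·(r+4)·(r+5) = (r+1)·(r+2)·(r+3)·(r+4)·(r+5)·[(r+6) − r] = 6·(r+1)·(r+2)·(r+3)·(r+4)·(r+5). The product of 5 consecutive integers is divisible by (5)! = 120, so h(r+1) − h(r) is divisible by 6·120 = 720. By the inductive hypothesis 720 | h(r), hence 720 | h(r+1).
By induction, the statement is established for all N ≥ 1.
Therefore the largest such d is 720.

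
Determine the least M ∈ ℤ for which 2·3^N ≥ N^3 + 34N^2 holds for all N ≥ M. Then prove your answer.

M = 6

At N = 5: 486 < 975, so the inequality fails and M ≥ 6. We prove 2·3^N ≥ N^3 + 34N^2 for all N ≥ 6.
For the base case N = 6: 2·3^N = 1458 and N^3 + 34N^2 = 1440, so 1458 ≥ 1440.
Inductive step: suppose the statement holds for some i ≥ 6, so 2·3^i ≥ i^3 + 34i^2.
Then 2·3^(i + 1) = 3·(2·3^i) ≥ 3·(i^3 + 34i^2).
Also, for i ≥ 6 we have 3·(i^3 + 34i^2) ≥ (i+1)^3 + 34(i+1)^2, since 3·(i^3 + 34i^2) − ((i+1)^3 + 34(i+1)^2) = 2i^3 + 65i^2 - 71i - 35, which is nonnegative for all i ≥ 6.
Combining, 2·3^(i + 1) ≥ (i+1)^3 + 34(i+1)^2.
By the principle of mathematical induction, the result holds for all N ≥ 6.
Hence the smallest such M is 6.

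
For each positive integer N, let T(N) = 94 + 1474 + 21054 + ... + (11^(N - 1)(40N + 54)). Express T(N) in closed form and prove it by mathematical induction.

T(N) = 11^N(4N + 5) - 5

We claim T(N) = 11^N(4N + 5) - 5 for all N ≥ 1.
Base case (N = 1): T(1) = 94, and the closed form gives 94. They agree.
Inductive step: assume the claim holds for N = i, so T(i) = 11^i(4i + 5) - 5.
Then T(i+1) = T(i) + (11^i(40i + 94)) = (11^i(4i + 5) - 5) + (11^i(40i + 94)).
Simplifying, T(i+1) = 44·11^i·i + 99·11^i - 5 = 11^(i+1)(4(i+1) + 5) - 5,
which is the closed form with N = i+1.
Hence, by induction on N, the claim holds for every N ≥ 1.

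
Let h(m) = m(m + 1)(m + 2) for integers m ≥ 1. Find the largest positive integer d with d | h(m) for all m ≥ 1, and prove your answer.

Computing the first values: h(1) = 6 and h(2) = 24; gcd(6, 24) = 6, so d ≤ 6.
We prove 6 | m(m + 1)(m + 2) for all m ≥ 1 by induction on m.
Base step (m = 1): h(1) = 6 = 6·(1), so 6 | h(1).
For the inductive step, assume it holds for an arbitrary r ≥ 1, i.e. 6 | h(r). Then
h(r+1) − h(r) = (r+1)·(r+2)·(r+3) − r·(r+1)·(r+2) = (r+1)·(r+2)·[(r+3) − r] = 3·(r+1)·(r+2). The product of 2 consecutive integers is divisible by (2)! = 2, so h(r+1) − h(r) is divisible by 3·2 = 6. By the inductive hypothesis 6 | h(r), hence 6 | h(r+1).
By induction, the statement is established for all m ≥ 1.
Therefore the largest such d is 6.

d = 6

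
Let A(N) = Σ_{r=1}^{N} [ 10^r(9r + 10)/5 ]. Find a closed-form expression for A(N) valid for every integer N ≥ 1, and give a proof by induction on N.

We claim A(N) = 2·10^N(N + 1) - 2 for all N ≥ 1.
For the base case N = 1: A(1) = 38, and the closed form gives 38. They agree.
Inductive step: assume the claim holds for N = r, so A(r) = 2·10^r(r + 1) - 2.
Then A(r+1) = A(r) + (10^r(18r + 38)) = (2·10^r(r + 1) - 2) + (10^r(18r + 38)).
Simplifying, A(r+1) = 20·10^r·r + 40·10^r - 2 = 2·10^(r+1)((r+1) + 1) - 2,
which is the closed form with N = r+1.
By induction, the statement is established for all N ≥ 1.

A(N) = 2·10^N(N + 1) - 2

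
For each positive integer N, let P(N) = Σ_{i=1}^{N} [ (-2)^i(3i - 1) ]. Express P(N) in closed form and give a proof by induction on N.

P(N) = 2(-2)^N·N

We claim P(N) = 2(-2)^N·N for all N ≥ 1.
For the base case N = 1: P(1) = -4, and the closed form gives -4. They agree.
Suppose the result is true for N = i, so P(i) = 2(-2)^i·i.
Then P(i+1) = P(i) + ((-2)^(i + 1)(3i + 2)) = (2(-2)^i·i) + ((-2)^(i + 1)(3i + 2)).
Simplifying, P(i+1) = (-2)^(i + 2)(-i - 1) = 2(-2)^(i+1)·(i+1),
which is the closed form with N = i+1.
By induction, the statement is established for all N ≥ 1.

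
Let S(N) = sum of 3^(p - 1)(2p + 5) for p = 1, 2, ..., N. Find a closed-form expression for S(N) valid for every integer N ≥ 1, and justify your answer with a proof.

S(N) = 3^N(N + 2) - 2

We claim S(N) = 3^N(N + 2) - 2 for all N ≥ 1.
When N = 1: S(1) = 7, and the closed form gives 7. They agree.
For the inductive step, assume it holds for an arbitrary p ≥ 1, so S(p) = 3^p(p + 2) - 2.
Then S(p+1) = S(p) + (3^p(2p + 7)) = (3^p(p + 2) - 2) + (3^p(2p + 7)).
Simplifying, S(p+1) = 3^(p + 1)p + 3^(p + 2) - 2 = 3^(p+1)((p+1) + 2) - 2,
which is the closed form with N = p+1.
By the principle of mathematical induction, the result holds for all N ≥ 1.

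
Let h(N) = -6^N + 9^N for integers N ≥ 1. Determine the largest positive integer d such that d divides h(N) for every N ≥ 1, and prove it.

d = 3

Computing the first values: h(1) = 3 and h(2) = 45; gcd(3, 45) = 3, so d ≤ 3.
We prove 3 | -6^N + 9^N for all N ≥ 1 by induction on N.
For the base case N = 1: h(1) = 3 = 3·(1), so 3 | h(1).
Inductive step: suppose the statement holds for some p ≥ 1, i.e. 3 | h(p). Then
9^{p+1} − 6^{p+1} = 9·9^p − 6·6^p = 9·(9^p − 6^p) + (3)·6^p. The first term is divisible by 3 by the inductive hypothesis, and the second term (3)·6^p is divisible by 3 since 3 | 3. Hence 3 | h(p+1).
Hence, by induction on N, the claim holds for every N ≥ 1.
Therefore the largest such d is 3.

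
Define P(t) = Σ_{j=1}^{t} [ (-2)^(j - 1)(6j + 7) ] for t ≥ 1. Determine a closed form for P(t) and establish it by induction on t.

We claim P(t) = -(-2)^t(2t + 3) + 3 for all t ≥ 1.
Base step (t = 1): P(1) = 13, and the closed form gives 13. They agree.
For the inductive step, assume it holds for an arbitrary j ≥ 1, so P(j) = -(-2)^j(2j + 3) + 3.
Then P(j+1) = P(j) + ((-2)^j(6j + 13)) = (-(-2)^j(2j + 3) + 3) + ((-2)^j(6j + 13)).
Simplifying, P(j+1) = 4(-2)^j·j + 10(-2)^j + 3 = -(-2)^(j+1)(2(j+1) + 3) + 3,
which is the closed form with t = j+1.
Hence, by induction on t, the claim holds for every t ≥ 1.

P(t) = -(-2)^t(2t + 3) + 3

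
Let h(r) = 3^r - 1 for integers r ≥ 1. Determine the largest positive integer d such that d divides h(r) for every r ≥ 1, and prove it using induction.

Computing the first values: h(1) = 2 and h(2) = 8; gcd(2, 8) = 2, so d ≤ 2.
We prove 2 | 3^r - 1 for all r ≥ 1 by induction on r.
Base step (r = 1): h(1) = 2 = 2·(1), so 2 | h(1).
Inductive step: assume the claim holds for r = k, i.e. 2 | h(k). Then
3^{k+1} − 1^{k+1} = 3·3^k − 1·1^k = 3·(3^k − 1^k) + (2)·1^k. The first term is divisible by 2 by the inductive hypothesis, and the second term (2)·1^k is divisible by 2 since 2 | 2. Hence 2 | h(k+1).
By induction, the statement is established for all r ≥ 1.
Therefore the largest such d is 2.

d = 2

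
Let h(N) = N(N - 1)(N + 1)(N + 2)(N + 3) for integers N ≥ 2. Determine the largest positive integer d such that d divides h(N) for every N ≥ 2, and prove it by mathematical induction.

Computing the first values: h(2) = 120 and h(3) = 720; gcd(120, 720) = 120, so d ≤ 120.
We prove 120 | N(N - 1)(N + 1)(N + 2)(N + 3) for all N ≥ 2 by induction on N.
For the base case N = 2: h(2) = 120 = 120·(1), so 120 | h(2).
Inductive step: suppose the statement holds for some i ≥ 2, i.e. 120 | h(i). Then
h(i+1) − h(i) = i·(i+1)·(i+2)·(i+3)·(i+4) − (i-1)·i·(i+1)·(i+2)·(i+3) = i·(i+1)·(i+2)·(i+3)·[(i+4) − (i-1)] = 5·i·(i+1)·(i+2)·(i+3). The product of 4 consecutive integers is divisible by (4)! = 24, so h(i+1) − h(i) is divisible by 5·24 = 120. By the inductive hypothesis 120 | h(i), hence 120 | h(i+1).
This completes the induction.
Therefore the largest such d is 120.

d = 120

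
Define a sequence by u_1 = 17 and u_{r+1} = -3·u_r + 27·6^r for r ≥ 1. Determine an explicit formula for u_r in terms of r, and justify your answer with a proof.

u_r = -(-3)^(r - 1) + 3·6^r

Computing the first terms: u_1 = 17, u_2 = 111, u_3 = 639. This suggests u_r = -(-3)^(r - 1) + 3·6^r.
Base case (r = 1): the formula gives 17 = 17 = u_1.
Inductive step: suppose the statement holds for some m ≥ 1, so u_m = -(-3)^(m - 1) + 3·6^m.
Then u_{m+1} = -3·u_m + 27·6^m = -3·(-(-3)^(m - 1) + 3·6^m) + 27·6^m = -(-3)^m + 3·6^(m + 1) = -(-3)^((m+1) - 1) + 3·6^(m+1),
which is the claimed formula at r = m+1.
By induction, the statement is established for all r ≥ 1.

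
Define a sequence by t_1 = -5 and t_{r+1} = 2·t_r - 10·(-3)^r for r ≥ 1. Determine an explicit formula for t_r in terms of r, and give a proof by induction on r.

Computing the first terms: t_1 = -5, t_2 = 20, t_3 = -50. This suggests t_r = 2(-3)^r + 2^(r - 1).
Base case (r = 1): the formula gives -5 = -5 = t_1.
Inductive step: assume the claim holds for r = p, so t_p = 2(-3)^p + 2^(p - 1).
Then t_{p+1} = 2·t_p - 10·(-3)^p = 2·(2(-3)^p + 2^(p - 1)) - 10·(-3)^p = 2(-3)^(p + 1) + 2^p = 2(-3)^(p+1) + 2^((p+1) - 1),
which is the claimed formula at r = p+1.
By induction, the statement is established for all r ≥ 1.

t_r = 2(-3)^r + 2^(r - 1)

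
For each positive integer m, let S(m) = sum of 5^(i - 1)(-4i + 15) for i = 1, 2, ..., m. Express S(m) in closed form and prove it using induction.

S(m) = 5^m(-m + 4) - 4

We claim S(m) = 5^m(-m + 4) - 4 for all m ≥ 1.
For the base case m = 1: S(1) = 11, and the closed form gives 11. They agree.
Inductive step: assume the claim holds for m = i, so S(i) = 5^i(-i + 4) - 4.
Then S(i+1) = S(i) + (5^i(-4i + 11)) = (5^i(-i + 4) - 4) + (5^i(-4i + 11)).
Simplifying, S(i+1) = -5·5^i·i + 15·5^i - 4 = 5^(i+1)(-(i+1) + 4) - 4,
which is the closed form with m = i+1.
Hence, by induction on m, the claim holds for every m ≥ 1.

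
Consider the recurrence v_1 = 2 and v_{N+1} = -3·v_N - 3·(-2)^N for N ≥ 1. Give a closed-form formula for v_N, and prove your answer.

v_N = -3(-2)^N - 4(-3)^(N - 1)

Computing the first terms: v_1 = 2, v_2 = 0, v_3 = -12. This suggests v_N = -3(-2)^N - 4(-3)^(N - 1).
Base step (N = 1): the formula gives 2 = 2 = v_1.
Inductive step: suppose the statement holds for some r ≥ 1, so v_r = -3(-2)^r - 4(-3)^(r - 1).
Then v_{r+1} = -3·v_r - 3·(-2)^r = -3·(-3(-2)^r - 4(-3)^(r - 1)) - 3·(-2)^r = -3(-2)^(r + 1) - 4(-3)^r = -3(-2)^(r+1) - 4(-3)^((r+1) - 1),
which is the claimed formula at N = r+1.
By induction, the statement is established for all N ≥ 1.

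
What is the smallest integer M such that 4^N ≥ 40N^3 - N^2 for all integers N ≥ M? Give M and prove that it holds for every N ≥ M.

At N = 6: 4096 < 8604, so the inequality fails and M ≥ 7. We prove 4^N ≥ 40N^3 - N^2 for all N ≥ 7.
Base step (N = 7): 4^N = 16384 and 40N^3 - N^2 = 13671, so 16384 ≥ 13671.
Inductive step: assume the claim holds for N = p, so 4^p ≥ 40p^3 - p^2.
Then 4^(p + 1) = 4·(4^p) ≥ 4·(40p^3 - p^2).
Also, for p ≥ 7 we have 4·(40p^3 - p^2) ≥ 40(p+1)^3 - (p+1)^2, since 4·(40p^3 - p^2) − (40(p+1)^3 - (p+1)^2) = 120p^3 - 123p^2 - 118p - 39, which is nonnegative for all p ≥ 7.
Combining, 4^(p + 1) ≥ 40(p+1)^3 - (p+1)^2.
By the principle of mathematical induction, the result holds for all N ≥ 7.
Hence the smallest such M is 7.

M = 7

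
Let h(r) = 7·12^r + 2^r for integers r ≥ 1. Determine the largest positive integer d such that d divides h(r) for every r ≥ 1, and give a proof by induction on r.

d = 2

Computing the first values: h(1) = 86 and h(2) = 1012; gcd(86, 1012) = 2, so d ≤ 2.
We prove 2 | 7·12^r + 2^r for all r ≥ 1 by induction on r.
Base step (r = 1): h(1) = 86 = 2·(43), so 2 | h(1).
Suppose the result is true for r = p, i.e. 2 | h(p). Then
h(p+1) − 12·h(p) = (7·12^(p+1) + 2^(p+1)) − 12·(7·12^p + 2^p) = (1)·2^p·(2 − 12) = (-10)·2^p. Since 2 | h(p) by the inductive hypothesis, 2 | 12·h(p); and 2 | -10 since -10 = 2·-5. Therefore 2 | h(p+1).
This completes the induction.
Therefore the largest such d is 2.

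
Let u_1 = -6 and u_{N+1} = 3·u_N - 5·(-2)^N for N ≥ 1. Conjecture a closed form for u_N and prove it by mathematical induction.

u_N = (-2)^N - 4·3^(N - 1)

Computing the first terms: u_1 = -6, u_2 = -8, u_3 = -44. This suggests u_N = (-2)^N - 4·3^(N - 1).
Base case (N = 1): the formula gives -6 = -6 = u_1.
Inductive step: suppose the statement holds for some i ≥ 1, so u_i = (-2)^i - 4·3^(i - 1).
Then u_{i+1} = 3·u_i - 5·(-2)^i = 3·((-2)^i - 4·3^(i - 1)) - 5·(-2)^i = (-2)^(i + 1) - 4·3^i = (-2)^(i+1) - 4·3^((i+1) - 1),
which is the claimed formula at N = i+1.
By the principle of mathematical induction, the result holds for all N ≥ 1.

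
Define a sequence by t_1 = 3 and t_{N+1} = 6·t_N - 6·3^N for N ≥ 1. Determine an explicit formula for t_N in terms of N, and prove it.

t_N = 2·3^N - 3·6^(N - 1)

Computing the first terms: t_1 = 3, t_2 = 0, t_3 = -54. This suggests t_N = 2·3^N - 3·6^(N - 1).
Base case (N = 1): the formula gives 3 = 3 = t_1.
For the inductive step, assume it holds for an arbitrary j ≥ 1, so t_j = 2·3^j - 3·6^(j - 1).
Then t_{j+1} = 6·t_j - 6·3^j = 6·(2·3^j - 3·6^(j - 1)) - 6·3^j = 2·3^(j + 1) - 3·6^j = 2·3^(j+1) - 3·6^((j+1) - 1),
which is the claimed formula at N = j+1.
This completes the induction.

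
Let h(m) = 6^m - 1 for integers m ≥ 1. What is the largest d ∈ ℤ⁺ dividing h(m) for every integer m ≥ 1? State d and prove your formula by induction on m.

Computing the first values: h(1) = 5 and h(2) = 35; gcd(5, 35) = 5, so d ≤ 5.
We prove 5 | 6^m - 1 for all m ≥ 1 by induction on m.
Base step (m = 1): h(1) = 5 = 5·(1), so 5 | h(1).
Inductive step: suppose the statement holds for some p ≥ 1, i.e. 5 | h(p). Then
6^{p+1} − 1^{p+1} = 6·6^p − 1·1^p = 6·(6^p − 1^p) + (5)·1^p. The first term is divisible by 5 by the inductive hypothesis, and the second term (5)·1^p is divisible by 5 since 5 | 5. Hence 5 | h(p+1).
This completes the induction.
Therefore the largest such d is 5.

d = 5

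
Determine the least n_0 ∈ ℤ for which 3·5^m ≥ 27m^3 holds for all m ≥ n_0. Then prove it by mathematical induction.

n_0 = 4

At m = 3: 375 < 729, so the inequality fails and n_0 ≥ 4. We prove 3·5^m ≥ 27m^3 for all m ≥ 4.
Base case (m = 4): 3·5^m = 1875 and 27m^3 = 1728, so 1875 ≥ 1728.
Inductive step: suppose the statement holds for some i ≥ 4, so 3·5^i ≥ 27i^3.
Then 3·5^(i + 1) = 5·(3·5^i) ≥ 5·(27i^3).
Also, for i ≥ 4 we have 5·(27i^3) ≥ 27(i+1)^3, since 5 ≥ (1 + 1/i)^3 for all i ≥ 4.
Combining, 3·5^(i + 1) ≥ 27(i+1)^3.
Hence, by induction on m, the claim holds for every m ≥ 4.
Hence the smallest such n_0 is 4.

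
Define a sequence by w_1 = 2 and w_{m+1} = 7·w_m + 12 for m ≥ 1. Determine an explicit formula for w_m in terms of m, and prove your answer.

Computing the first terms: w_1 = 2, w_2 = 26, w_3 = 194. This suggests w_m = 4·7^(m - 1) - 2.
When m = 1: the formula gives 2 = 2 = w_1.
Inductive step: assume the claim holds for m = j, so w_j = 4·7^(j - 1) - 2.
Then w_{j+1} = 7·w_j + 12 = 7·(4·7^(j - 1) - 2) + 12 = 4·7^j - 2 = 4·7^((j+1) - 1) - 2,
which is the claimed formula at m = j+1.
This completes the induction.

w_m = 4·7^(m - 1) - 2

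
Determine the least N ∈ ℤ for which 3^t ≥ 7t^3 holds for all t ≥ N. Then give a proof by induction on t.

At t = 7: 2187 < 2401, so the inequality fails and N ≥ 8. We prove 3^t ≥ 7t^3 for all t ≥ 8.
Base case (t = 8): 3^t = 6561 and 7t^3 = 3584, so 6561 ≥ 3584.
For the inductive step, assume it holds for an arbitrary i ≥ 8, so 3^i ≥ 7i^3.
Then 3^(i + 1) = 3·(3^i) ≥ 3·(7i^3).
Also, for i ≥ 8 we have 3·(7i^3) ≥ 7(i+1)^3, since 3 ≥ (1 + 1/i)^3 for all i ≥ 8.
Combining, 3^(i + 1) ≥ 7(i+1)^3.
This completes the induction.
Hence the smallest such N is 8.

N = 8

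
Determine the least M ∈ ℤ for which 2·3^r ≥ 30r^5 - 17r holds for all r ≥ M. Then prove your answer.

M = 15

At r = 14: 9565938 < 16134482, so the inequality fails and M ≥ 15. We prove 2·3^r ≥ 30r^5 - 17r for all r ≥ 15.
When r = 15: 2·3^r = 28697814 and 30r^5 - 17r = 22780995, so 28697814 ≥ 22780995.
Inductive step: assume the claim holds for r = p, so 2·3^p ≥ 30p^5 - 17p.
Then 2·3^(p + 1) = 3·(2·3^p) ≥ 3·(30p^5 - 17p).
Also, for p ≥ 15 we have 3·(30p^5 - 17p) ≥ 30(p+1)^5 - 17(p+1), since 3·(30p^5 - 17p) − (30(p+1)^5 - 17(p+1)) = 60p^5 - 150p^4 - 300p^3 - 300p^2 - 184p - 13, which is nonnegative for all p ≥ 15.
Combining, 2·3^(p + 1) ≥ 30(p+1)^5 - 17(p+1).
By the principle of mathematical induction, the result holds for all r ≥ 15.
Hence the smallest such M is 15.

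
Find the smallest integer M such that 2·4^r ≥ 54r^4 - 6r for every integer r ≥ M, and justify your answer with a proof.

At r = 8: 131072 < 221136, so the inequality fails and M ≥ 9. We prove 2·4^r ≥ 54r^4 - 6r for all r ≥ 9.
Base case (r = 9): 2·4^r = 524288 and 54r^4 - 6r = 354240, so 524288 ≥ 354240.
Inductive step: suppose the statement holds for some j ≥ 9, so 2·4^j ≥ 54j^4 - 6j.
Then 2·4^(j + 1) = 4·(2·4^j) ≥ 4·(54j^4 - 6j).
Also, for j ≥ 9 we have 4·(54j^4 - 6j) ≥ 54(j+1)^4 - 6(j+1), since 4·(54j^4 - 6j) − (54(j+1)^4 - 6(j+1)) = 162j^4 - 216j^3 - 324j^2 - 234j - 48, which is nonnegative for all j ≥ 9.
Combining, 2·4^(j + 1) ≥ 54(j+1)^4 - 6(j+1).
This completes the induction.
Hence the smallest such M is 9.

M = 9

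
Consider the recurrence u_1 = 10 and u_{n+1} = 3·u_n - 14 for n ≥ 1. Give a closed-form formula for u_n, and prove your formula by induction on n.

Computing the first terms: u_1 = 10, u_2 = 16, u_3 = 34. This suggests u_n = 3^n + 7.
When n = 1: the formula gives 10 = 10 = u_1.
For the inductive step, assume it holds for an arbitrary p ≥ 1, so u_p = 3^p + 7.
Then u_{p+1} = 3·u_p - 14 = 3·(3^p + 7) - 14 = 3^(p + 1) + 7,
which is the claimed formula at n = p+1.
By induction, the statement is established for all n ≥ 1.

u_n = 3^n + 7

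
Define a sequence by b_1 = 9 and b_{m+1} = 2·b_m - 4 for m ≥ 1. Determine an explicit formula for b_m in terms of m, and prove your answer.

Computing the first terms: b_1 = 9, b_2 = 14, b_3 = 24. This suggests b_m = 5·2^(m - 1) + 4.
Base step (m = 1): the formula gives 9 = 9 = b_1.
For the inductive step, assume it holds for an arbitrary p ≥ 1, so b_p = 5·2^(p - 1) + 4.
Then b_{p+1} = 2·b_p - 4 = 2·(5·2^(p - 1) + 4) - 4 = 5·2^p + 4 = 5·2^((p+1) - 1) + 4,
which is the claimed formula at m = p+1.
By induction, the statement is established for all m ≥ 1.

b_m = 5·2^(m - 1) + 4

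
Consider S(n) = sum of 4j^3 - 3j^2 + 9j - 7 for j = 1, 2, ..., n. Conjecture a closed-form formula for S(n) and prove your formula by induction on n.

We claim S(n) = n(n^3 + n^2 + 4n - 3) for all n ≥ 1.
Base step (n = 1): S(1) = 3, and the closed form gives 3. They agree.
Inductive step: assume the claim holds for n = j, so S(j) = j(j^3 + j^2 + 4j - 3).
Then S(j+1) = S(j) + (4j^3 + 9j^2 + 15j + 3) = (j(j^3 + j^2 + 4j - 3)) + (4j^3 + 9j^2 + 15j + 3).
Simplifying, S(j+1) = (j + 1)(j^3 + 4j^2 + 9j + 3) = (j+1)((j+1)^3 + (j+1)^2 + 4(j+1) - 3),
which is the closed form with n = j+1.
By induction, the statement is established for all n ≥ 1.

S(n) = n(n^3 + n^2 + 4n - 3)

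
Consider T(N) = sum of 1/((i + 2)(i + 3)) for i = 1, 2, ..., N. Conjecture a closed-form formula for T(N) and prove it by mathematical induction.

We claim T(N) = N/(3(N + 3)) for all N ≥ 1.
When N = 1: T(1) = 1/12, and the closed form gives 1/12. They agree.
Inductive step: assume the claim holds for N = i, so T(i) = i/(3(i + 3)).
Then T(i+1) = T(i) + (1/((i + 3)(i + 4))) = (i/(3(i + 3))) + (1/((i + 3)(i + 4))).
Simplifying, T(i+1) = (i + 1)/(3(i + 4)) = (i+1)/(3((i+1) + 3)),
which is the closed form with N = i+1.
Hence, by induction on N, the claim holds for every N ≥ 1.

T(N) = N/(3(N + 3))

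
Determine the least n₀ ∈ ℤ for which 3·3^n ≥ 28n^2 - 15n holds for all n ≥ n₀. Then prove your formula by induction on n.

At n = 4: 243 < 388, so the inequality fails and n₀ ≥ 5. We prove 3·3^n ≥ 28n^2 - 15n for all n ≥ 5.
For the base case n = 5: 3·3^n = 729 and 28n^2 - 15n = 625, so 729 ≥ 625.
Inductive step: assume the claim holds for n = m, so 3·3^m ≥ 28m^2 - 15m.
Then 3·3^(m + 1) = 3·(3·3^m) ≥ 3·(28m^2 - 15m).
Also, for m ≥ 5 we have 3·(28m^2 - 15m) ≥ 28(m+1)^2 - 15(m+1), since 3·(28m^2 - 15m) − (28(m+1)^2 - 15(m+1)) = 56m^2 - 86m - 13, which is nonnegative for all m ≥ 5.
Combining, 3·3^(m + 1) ≥ 28(m+1)^2 - 15(m+1).
Hence, by induction on n, the claim holds for every n ≥ 5.
Hence the smallest such n₀ is 5.

n₀ = 5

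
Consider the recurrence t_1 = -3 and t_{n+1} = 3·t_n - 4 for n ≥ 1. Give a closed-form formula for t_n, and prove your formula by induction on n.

Computing the first terms: t_1 = -3, t_2 = -13, t_3 = -43. This suggests t_n = -5·3^(n - 1) + 2.
Base step (n = 1): the formula gives -3 = -3 = t_1.
Suppose the result is true for n = i, so t_i = -5·3^(i - 1) + 2.
Then t_{i+1} = 3·t_i - 4 = 3·(-5·3^(i - 1) + 2) - 4 = -5·3^i + 2 = -5·3^((i+1) - 1) + 2,
which is the claimed formula at n = i+1.
By the principle of mathematical induction, the result holds for all n ≥ 1.

t_n = -5·3^(n - 1) + 2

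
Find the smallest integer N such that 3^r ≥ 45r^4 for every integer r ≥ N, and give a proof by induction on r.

N = 13

At r = 12: 531441 < 933120, so the inequality fails and N ≥ 13. We prove 3^r ≥ 45r^4 for all r ≥ 13.
When r = 13: 3^r = 1594323 and 45r^4 = 1285245, so 1594323 ≥ 1285245.
Suppose the result is true for r = j, so 3^j ≥ 45j^4.
Then 3^(j + 1) = 3·(3^j) ≥ 3·(45j^4).
Also, for j ≥ 13 we have 3·(45j^4) ≥ 45(j+1)^4, since 3 ≥ (1 + 1/j)^4 for all j ≥ 13.
Combining, 3^(j + 1) ≥ 45(j+1)^4.
By induction, the statement is established for all r ≥ 13.
Hence the smallest such N is 13.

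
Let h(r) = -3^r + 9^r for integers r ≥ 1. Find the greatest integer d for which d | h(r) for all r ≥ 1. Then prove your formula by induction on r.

Computing the first values: h(1) = 6 and h(2) = 72; gcd(6, 72) = 6, so d ≤ 6.
We prove 6 | -3^r + 9^r for all r ≥ 1 by induction on r.
Base case (r = 1): h(1) = 6 = 6·(1), so 6 | h(1).
For the inductive step, assume it holds for an arbitrary k ≥ 1, i.e. 6 | h(k). Then
9^{k+1} − 3^{k+1} = 9·9^k − 3·3^k = 9·(9^k − 3^k) + (6)·3^k. The first term is divisible by 6 by the inductive hypothesis, and the second term (6)·3^k is divisible by 6 since 6 | 6. Hence 6 | h(k+1).
Hence, by induction on r, the claim holds for every r ≥ 1.
Therefore the largest such d is 6.

d = 6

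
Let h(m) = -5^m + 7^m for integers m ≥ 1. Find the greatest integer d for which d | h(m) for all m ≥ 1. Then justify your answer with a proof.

Computing the first values: h(1) = 2 and h(2) = 24; gcd(2, 24) = 2, so d ≤ 2.
We prove 2 | -5^m + 7^m for all m ≥ 1 by induction on m.
For the base case m = 1: h(1) = 2 = 2·(1), so 2 | h(1).
Suppose the result is true for m = r, i.e. 2 | h(r). Then
7^{r+1} − 5^{r+1} = 7·7^r − 5·5^r = 7·(7^r − 5^r) + (2)·5^r. The first term is divisible by 2 by the inductive hypothesis, and the second term (2)·5^r is divisible by 2 since 2 | 2. Hence 2 | h(r+1).
This completes the induction.
Therefore the largest such d is 2.

d = 2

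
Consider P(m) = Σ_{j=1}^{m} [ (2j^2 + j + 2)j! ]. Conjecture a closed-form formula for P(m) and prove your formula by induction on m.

P(m) = (2m + 1)(m + 1)! - 1

We claim P(m) = (2m + 1)(m + 1)! - 1 for all m ≥ 1.
Base case (m = 1): P(1) = 5, and the closed form gives 5. They agree.
Inductive step: suppose the statement holds for some j ≥ 1, so P(j) = (2j + 1)(j + 1)! - 1.
Then P(j+1) = P(j) + ((2j^2 + 5j + 5)(j + 1)!) = ((2j + 1)(j + 1)! - 1) + ((2j^2 + 5j + 5)(j + 1)!).
Simplifying, P(j+1) = (2(j+1) + 1)((j+1) + 1)! - 1,
which is the closed form with m = j+1.
This completes the induction.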